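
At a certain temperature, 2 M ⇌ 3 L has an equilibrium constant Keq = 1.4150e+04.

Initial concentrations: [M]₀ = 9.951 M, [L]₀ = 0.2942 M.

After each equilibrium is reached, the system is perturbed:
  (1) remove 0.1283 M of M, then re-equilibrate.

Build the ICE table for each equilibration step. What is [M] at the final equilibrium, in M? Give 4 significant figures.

Q₀ = 2.5715e-04 vs Keq = 1.4150e+04 ⇒ Q<K, forward
Step 1:
                    M           L
  init          9.951      0.2942
  Δ            -9.486       14.23
  eq           0.4653       14.52
  solve Keq expr → x = 4.743; check Q = 1.4150e+04
Then remove 0.1283 M of M.
Step 2:
                    M           L
  init          0.337       14.52
  Δ            0.1197     -0.1795
  eq           0.4567       14.34
  solve Keq expr → x = -0.05985; check Q = 1.4150e+04

[M]_eq = 0.4567 M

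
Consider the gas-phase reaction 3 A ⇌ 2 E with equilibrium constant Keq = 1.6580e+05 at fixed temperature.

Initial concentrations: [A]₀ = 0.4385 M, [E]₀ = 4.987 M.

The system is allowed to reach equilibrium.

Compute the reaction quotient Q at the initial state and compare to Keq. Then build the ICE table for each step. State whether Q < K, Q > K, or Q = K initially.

Q₀ = 295; Q < K (proceeds forward)

Q₀ = 295 vs Keq = 1.6580e+05 ⇒ Q<K, forward
Step 1:
                   A          E
  init        0.4385      4.987
  Δ          -0.3836     0.2557
  eq         0.05493      5.243
  solve Keq expr → x = 0.1279; check Q = 1.6580e+05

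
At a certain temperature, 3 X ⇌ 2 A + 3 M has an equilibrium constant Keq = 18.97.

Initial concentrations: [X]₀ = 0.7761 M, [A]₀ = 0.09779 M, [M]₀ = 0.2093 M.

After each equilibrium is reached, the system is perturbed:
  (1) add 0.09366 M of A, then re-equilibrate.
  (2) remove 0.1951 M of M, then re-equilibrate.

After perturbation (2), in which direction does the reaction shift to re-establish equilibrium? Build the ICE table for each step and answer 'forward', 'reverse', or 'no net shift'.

Q₀ = 1.8756e-04 vs Keq = 18.97 ⇒ Q<K, forward
Step 1:
                   X          A          M
  I           0.7761    0.09779     0.2093
  C          -0.5897     0.3931     0.5897
  E           0.1864     0.4909      0.799
  solve Keq expr → x = 0.1966; check Q = 18.97
Then add 0.09366 M of A.
Step 2:
                   X          A          M
  I           0.1864     0.5846      0.799
  C          0.01622   -0.01082   -0.01622
  E           0.2027     0.5737     0.7827
  solve Keq expr → x = -0.005408; check Q = 18.97
Then remove 0.1951 M of M.
Step 3:
                   X          A          M
  I           0.2027     0.5737     0.5876
  C         -0.03652    0.02434    0.03652
  E           0.1661     0.5981     0.6242
  solve Keq expr → x = 0.01217; check Q = 18.97

Direction: forward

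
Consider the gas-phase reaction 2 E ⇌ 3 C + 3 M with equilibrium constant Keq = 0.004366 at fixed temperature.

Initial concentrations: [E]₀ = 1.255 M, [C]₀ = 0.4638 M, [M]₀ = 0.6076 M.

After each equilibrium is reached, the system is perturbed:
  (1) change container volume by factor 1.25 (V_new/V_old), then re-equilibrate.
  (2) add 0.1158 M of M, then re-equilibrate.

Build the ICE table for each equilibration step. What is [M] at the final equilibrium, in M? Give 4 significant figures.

Q₀ = 0.01421 vs Keq = 0.004366 ⇒ Q>K, reverse
Step 1:
                  E         C         M
  init        1.255    0.4638    0.6076
  Δ         0.05813  -0.08719  -0.08719
  eq          1.313    0.3766    0.5204
  solve Keq expr → x = -0.02906; check Q = 0.004366
Then change container volume by factor 1.25 (V_new/V_old).
Step 2:
                  E         C         M
  init        1.051    0.3013    0.4163
  Δ        -0.03445   0.05167   0.05167
  eq          1.016     0.353     0.468
  solve Keq expr → x = 0.01722; check Q = 0.004366
Then add 0.1158 M of M.
Step 3:
                  E         C         M
  init        1.016     0.353    0.5838
  Δ          0.0282  -0.04229  -0.04229
  eq          1.044    0.3107    0.5415
  solve Keq expr → x = -0.0141; check Q = 0.004366

[M]_eq = 0.5415 M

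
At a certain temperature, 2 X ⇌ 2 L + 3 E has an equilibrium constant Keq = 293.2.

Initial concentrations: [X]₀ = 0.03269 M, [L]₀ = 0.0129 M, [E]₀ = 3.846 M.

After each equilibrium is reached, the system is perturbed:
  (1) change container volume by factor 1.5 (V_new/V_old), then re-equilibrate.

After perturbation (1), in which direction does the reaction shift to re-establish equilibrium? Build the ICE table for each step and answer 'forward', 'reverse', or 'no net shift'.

Q₀ = 8.859 vs Keq = 293.2 ⇒ Q<K, forward
Step 1:
                    X           L           E
  I           0.03269      0.0129       3.846
  C          -0.01864     0.01864     0.02797
  E           0.01405     0.03154       3.874
  solve Keq expr → x = 0.009322; check Q = 293.2
Then change container volume by factor 1.5 (V_new/V_old).
Step 2:
                    X           L           E
  I          0.009364     0.02103       2.583
  C          -0.00342     0.00342     0.00513
  E          0.005944     0.02445       2.588
  solve Keq expr → x = 0.00171; check Q = 293.2

Direction: forward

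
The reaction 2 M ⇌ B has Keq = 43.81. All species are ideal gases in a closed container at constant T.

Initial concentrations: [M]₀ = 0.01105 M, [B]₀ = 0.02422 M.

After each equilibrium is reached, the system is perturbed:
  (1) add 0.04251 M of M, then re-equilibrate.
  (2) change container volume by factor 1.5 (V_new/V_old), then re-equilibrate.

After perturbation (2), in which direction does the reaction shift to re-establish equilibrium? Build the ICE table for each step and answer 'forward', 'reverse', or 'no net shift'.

Direction: reverse

Q₀ = 198.4 vs Keq = 43.81 ⇒ Q>K, reverse
Step 1:
                    M           B
  init        0.01105     0.02422
  Δ          0.009918   -0.004959
  eq          0.02097     0.01926
  solve Keq expr → x = -0.004959; check Q = 43.81
Then add 0.04251 M of M.
Step 2:
                    M           B
  init        0.06348     0.01926
  Δ          -0.03459      0.0173
  eq          0.02889     0.03656
  solve Keq expr → x = 0.0173; check Q = 43.81
Then change container volume by factor 1.5 (V_new/V_old).
Step 3:
                    M           B
  init        0.01926     0.02437
  Δ          0.003472   -0.001736
  eq          0.02273     0.02263
  solve Keq expr → x = -0.001736; check Q = 43.81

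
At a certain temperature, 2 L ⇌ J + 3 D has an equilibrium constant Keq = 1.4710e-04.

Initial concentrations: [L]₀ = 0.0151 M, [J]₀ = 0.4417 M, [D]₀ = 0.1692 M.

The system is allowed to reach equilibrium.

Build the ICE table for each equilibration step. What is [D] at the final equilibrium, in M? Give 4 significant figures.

[D]_eq = 0.01721 M

Q₀ = 9.384 vs Keq = 1.4710e-04 ⇒ Q>K, reverse
Step 1:
                   L          J          D
  init        0.0151     0.4417     0.1692
  Δ           0.1013   -0.05066     -0.152
  eq          0.1164      0.391    0.01721
  solve Keq expr → x = -0.05066; check Q = 1.4710e-04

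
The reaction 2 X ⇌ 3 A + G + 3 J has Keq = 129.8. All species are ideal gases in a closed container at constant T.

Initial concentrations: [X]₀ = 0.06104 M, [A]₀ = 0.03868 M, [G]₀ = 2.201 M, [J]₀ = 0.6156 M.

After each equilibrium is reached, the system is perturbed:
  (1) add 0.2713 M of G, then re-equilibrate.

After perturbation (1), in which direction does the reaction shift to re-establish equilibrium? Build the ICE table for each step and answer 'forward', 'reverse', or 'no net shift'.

Q₀ = 0.007975 vs Keq = 129.8 ⇒ Q<K, forward
Step 1:
                    X           A           G           J
  Initial     0.06104     0.03868       2.201      0.6156
  Change     -0.05763     0.08644     0.02881     0.08644
  Equil      0.003412      0.1251        2.23       0.702
  solve Keq expr → x = 0.02881; check Q = 129.8
Then add 0.2713 M of G.
Step 2:
                    X           A           G           J
  Initial    0.003412      0.1251       2.501       0.702
  Change   1.8724e-04 -2.8085e-04 -9.3618e-05 -2.8085e-04
  Equil      0.003599      0.1248       2.501      0.7018
  solve Keq expr → x = -9.3618e-05; check Q = 129.8

Direction: reverse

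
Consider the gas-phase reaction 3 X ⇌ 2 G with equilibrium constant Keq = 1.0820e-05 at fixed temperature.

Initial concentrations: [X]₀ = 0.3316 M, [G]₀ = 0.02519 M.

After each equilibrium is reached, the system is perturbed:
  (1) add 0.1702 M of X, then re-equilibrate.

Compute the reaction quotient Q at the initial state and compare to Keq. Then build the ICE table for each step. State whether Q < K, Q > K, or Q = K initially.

Q₀ = 0.0174 vs Keq = 1.0820e-05 ⇒ Q>K, reverse
Step 1:
                   X          G
  I           0.3316    0.02519
  C          0.03668   -0.02445
  E           0.3683 7.3516e-04
  solve Keq expr → x = -0.01223; check Q = 1.0820e-05
Then add 0.1702 M of X.
Step 2:
                   X          G
  I           0.5385 7.3516e-04
  C       -8.4235e-04 5.6157e-04
  E           0.5376   0.001297
  solve Keq expr → x = 2.8078e-04; check Q = 1.0820e-05

Q₀ = 0.0174; Q > K (proceeds reverse)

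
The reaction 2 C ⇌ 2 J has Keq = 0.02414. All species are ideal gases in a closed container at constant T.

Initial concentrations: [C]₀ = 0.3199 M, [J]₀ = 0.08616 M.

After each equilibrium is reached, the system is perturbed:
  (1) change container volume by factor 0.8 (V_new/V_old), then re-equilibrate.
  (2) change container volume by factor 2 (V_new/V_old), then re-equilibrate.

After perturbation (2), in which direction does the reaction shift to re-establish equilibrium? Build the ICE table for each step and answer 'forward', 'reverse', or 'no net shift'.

Direction: no net shift

Q₀ = 0.07254 vs Keq = 0.02414 ⇒ Q>K, reverse
Step 1:
                   C          J
  I           0.3199    0.08616
  C          0.03155   -0.03155
  E           0.3515    0.05461
  solve Keq expr → x = -0.01578; check Q = 0.02414
Then change container volume by factor 0.8 (V_new/V_old).
Step 2:
                   C          J
  I           0.4393    0.06826
  C                0          0
  E           0.4393    0.06826
  solve Keq expr → x = 0; check Q = 0.02414
Then change container volume by factor 2 (V_new/V_old).
Step 3:
                   C          J
  I           0.2197    0.03413
  C                0          0
  E           0.2197    0.03413
  solve Keq expr → x = 0; check Q = 0.02414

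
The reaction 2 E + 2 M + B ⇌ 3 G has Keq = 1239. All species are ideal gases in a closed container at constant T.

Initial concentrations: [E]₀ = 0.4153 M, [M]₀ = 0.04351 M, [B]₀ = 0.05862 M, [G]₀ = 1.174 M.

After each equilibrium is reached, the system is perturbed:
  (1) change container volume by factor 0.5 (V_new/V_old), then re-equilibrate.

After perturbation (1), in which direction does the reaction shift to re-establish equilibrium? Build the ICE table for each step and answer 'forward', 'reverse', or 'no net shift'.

Direction: forward

Q₀ = 8.4539e+04 vs Keq = 1239 ⇒ Q>K, reverse
Step 1:
                   E          M          B          G
  init        0.4153    0.04351    0.05862      1.174
  Δ           0.1145     0.1145    0.05726    -0.1718
  eq          0.5298      0.158     0.1159      1.002
  solve Keq expr → x = -0.05726; check Q = 1239
Then change container volume by factor 0.5 (V_new/V_old).
Step 2:
                   E          M          B          G
  init          1.06     0.3161     0.2318      2.004
  Δ         -0.09801   -0.09801     -0.049      0.147
  eq          0.9616     0.2181     0.1828      2.151
  solve Keq expr → x = 0.049; check Q = 1239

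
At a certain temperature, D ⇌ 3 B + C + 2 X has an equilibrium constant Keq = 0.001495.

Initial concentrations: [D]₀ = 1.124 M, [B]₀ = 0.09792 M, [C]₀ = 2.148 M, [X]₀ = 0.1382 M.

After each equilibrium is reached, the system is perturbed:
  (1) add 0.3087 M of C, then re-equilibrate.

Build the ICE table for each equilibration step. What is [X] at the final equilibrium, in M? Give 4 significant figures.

[X]_eq = 0.2275 M

Q₀ = 3.4269e-05 vs Keq = 0.001495 ⇒ Q<K, forward
Step 1:
                   D          B          C          X
  I            1.124    0.09792      2.148     0.1382
  C         -0.04696     0.1409    0.04696    0.09391
  E            1.077     0.2388      2.195     0.2321
  solve Keq expr → x = 0.04696; check Q = 0.001495
Then add 0.3087 M of C.
Step 2:
                   D          B          C          X
  I            1.077     0.2388      2.504     0.2321
  C         0.002309  -0.006928  -0.002309  -0.004619
  E            1.079     0.2319      2.501     0.2275
  solve Keq expr → x = -0.002309; check Q = 0.001495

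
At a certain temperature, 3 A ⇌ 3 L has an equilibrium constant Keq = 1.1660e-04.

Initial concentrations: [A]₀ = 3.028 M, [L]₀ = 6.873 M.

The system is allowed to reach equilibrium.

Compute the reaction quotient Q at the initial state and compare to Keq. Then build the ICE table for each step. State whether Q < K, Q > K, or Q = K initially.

Q₀ = 11.69 vs Keq = 1.1660e-04 ⇒ Q>K, reverse
Step 1:
                  A         L
  init        3.028     6.873
  Δ           6.412    -6.412
  eq           9.44    0.4612
  solve Keq expr → x = -2.137; check Q = 1.1660e-04

Q₀ = 11.69; Q > K (proceeds reverse)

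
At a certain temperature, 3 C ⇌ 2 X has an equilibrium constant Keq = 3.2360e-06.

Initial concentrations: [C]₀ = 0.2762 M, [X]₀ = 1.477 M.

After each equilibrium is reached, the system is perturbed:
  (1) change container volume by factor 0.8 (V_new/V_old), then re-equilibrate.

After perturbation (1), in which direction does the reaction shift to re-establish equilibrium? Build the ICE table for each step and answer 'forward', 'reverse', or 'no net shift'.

Direction: forward

Q₀ = 103.5 vs Keq = 3.2360e-06 ⇒ Q>K, reverse
Step 1:
                   C          X
  init        0.2762      1.477
  Δ            2.205      -1.47
  eq           2.481    0.00703
  solve Keq expr → x = -0.735; check Q = 3.2360e-06
Then change container volume by factor 0.8 (V_new/V_old).
Step 2:
                   C          X
  init         3.101   0.008788
  Δ        -0.001545    0.00103
  eq             3.1   0.009818
  solve Keq expr → x = 5.1498e-04; check Q = 3.2360e-06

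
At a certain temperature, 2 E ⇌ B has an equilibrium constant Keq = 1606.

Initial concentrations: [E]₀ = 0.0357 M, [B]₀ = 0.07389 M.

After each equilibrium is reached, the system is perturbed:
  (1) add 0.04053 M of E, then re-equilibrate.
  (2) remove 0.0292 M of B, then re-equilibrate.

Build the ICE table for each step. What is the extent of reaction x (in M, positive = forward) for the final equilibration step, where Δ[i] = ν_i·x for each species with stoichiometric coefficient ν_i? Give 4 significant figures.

Q₀ = 57.98 vs Keq = 1606 ⇒ Q<K, forward
Step 1:
                    E           B
  Initial      0.0357     0.07389
  Change      -0.0283     0.01415
  Equil      0.007404     0.08804
  solve Keq expr → x = 0.01415; check Q = 1606
Then add 0.04053 M of E.
Step 2:
                    E           B
  Initial     0.04793     0.08804
  Change     -0.03974     0.01987
  Equil      0.008197      0.1079
  solve Keq expr → x = 0.01987; check Q = 1606
Then remove 0.0292 M of B.
Step 3:
                    E           B
  Initial    0.008197     0.07871
  Change     -0.00117  5.8520e-04
  Equil      0.007027     0.07929
  solve Keq expr → x = 5.8520e-04; check Q = 1606

x = 5.8520e-04 M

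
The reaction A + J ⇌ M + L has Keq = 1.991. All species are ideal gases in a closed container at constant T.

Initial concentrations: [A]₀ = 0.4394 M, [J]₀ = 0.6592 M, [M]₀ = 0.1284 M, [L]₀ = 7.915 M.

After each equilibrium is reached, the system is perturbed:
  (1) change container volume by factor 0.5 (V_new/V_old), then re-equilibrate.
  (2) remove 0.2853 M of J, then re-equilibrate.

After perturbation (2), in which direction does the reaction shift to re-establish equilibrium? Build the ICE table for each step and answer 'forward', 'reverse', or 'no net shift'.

Q₀ = 3.509 vs Keq = 1.991 ⇒ Q>K, reverse
Step 1:
                    A           J           M           L
  Initial      0.4394      0.6592      0.1284       7.915
  Change      0.04279     0.04279    -0.04279    -0.04279
  Equil        0.4822       0.702     0.08561       7.872
  solve Keq expr → x = -0.04279; check Q = 1.991
Then change container volume by factor 0.5 (V_new/V_old).
Step 2:
                    A           J           M           L
  Initial      0.9644       1.404      0.1712       15.74
  Change            0           0           0           0
  Equil        0.9644       1.404      0.1712       15.74
  solve Keq expr → x = 0; check Q = 1.991
Then remove 0.2853 M of J.
Step 3:
                    A           J           M           L
  Initial      0.9644       1.119      0.1712       15.74
  Change      0.02727     0.02727    -0.02727    -0.02727
  Equil        0.9916       1.146       0.144       15.72
  solve Keq expr → x = -0.02727; check Q = 1.991

Direction: reverse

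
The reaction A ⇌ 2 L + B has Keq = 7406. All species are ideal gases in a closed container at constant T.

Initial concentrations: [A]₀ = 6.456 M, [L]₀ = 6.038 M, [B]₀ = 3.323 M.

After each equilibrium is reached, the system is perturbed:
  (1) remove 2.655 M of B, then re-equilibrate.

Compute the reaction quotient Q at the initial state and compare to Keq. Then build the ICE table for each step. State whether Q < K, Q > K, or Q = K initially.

Q₀ = 18.77 vs Keq = 7406 ⇒ Q<K, forward
Step 1:
                    A           L           B
  I             6.456       6.038       3.323
  C            -6.041       12.08       6.041
  E            0.4151       18.12       9.364
  solve Keq expr → x = 6.041; check Q = 7406
Then remove 2.655 M of B.
Step 2:
                    A           L           B
  I            0.4151       18.12       6.709
  C           -0.1059      0.2118      0.1059
  E            0.3092       18.33       6.815
  solve Keq expr → x = 0.1059; check Q = 7406

Q₀ = 18.77; Q < K (proceeds forward)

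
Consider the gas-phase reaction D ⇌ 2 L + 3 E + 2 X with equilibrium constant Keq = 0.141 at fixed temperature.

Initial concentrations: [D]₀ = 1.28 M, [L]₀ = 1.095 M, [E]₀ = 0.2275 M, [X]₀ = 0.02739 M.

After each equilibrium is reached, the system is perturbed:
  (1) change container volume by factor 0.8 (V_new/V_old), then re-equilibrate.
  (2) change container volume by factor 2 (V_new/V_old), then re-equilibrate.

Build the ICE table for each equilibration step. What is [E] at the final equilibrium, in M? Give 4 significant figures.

Q₀ = 8.2746e-06 vs Keq = 0.141 ⇒ Q<K, forward
Step 1:
                    D           L           E           X
  Initial        1.28       1.095      0.2275     0.02739
  Change       -0.183       0.366       0.549       0.366
  Equil         1.097       1.461      0.7765      0.3934
  solve Keq expr → x = 0.183; check Q = 0.141
Then change container volume by factor 0.8 (V_new/V_old).
Step 2:
                    D           L           E           X
  Initial       1.371       1.826      0.9706      0.4917
  Change      0.05941     -0.1188     -0.1782     -0.1188
  Equil         1.431       1.707      0.7924      0.3729
  solve Keq expr → x = -0.05941; check Q = 0.141
Then change container volume by factor 2 (V_new/V_old).
Step 3:
                    D           L           E           X
  Initial      0.7153      0.8537      0.3962      0.1865
  Change      -0.1158      0.2315      0.3473      0.2315
  Equil        0.5996       1.085      0.7435       0.418
  solve Keq expr → x = 0.1158; check Q = 0.141

[E]_eq = 0.7435 M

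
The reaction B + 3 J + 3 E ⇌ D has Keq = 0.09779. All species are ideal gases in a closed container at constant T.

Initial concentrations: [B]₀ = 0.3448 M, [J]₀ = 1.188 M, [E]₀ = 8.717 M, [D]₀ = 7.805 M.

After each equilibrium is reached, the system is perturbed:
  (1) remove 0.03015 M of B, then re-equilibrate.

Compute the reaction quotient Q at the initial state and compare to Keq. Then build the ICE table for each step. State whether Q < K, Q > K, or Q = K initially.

Q₀ = 0.02038 vs Keq = 0.09779 ⇒ Q<K, forward
Step 1:
                    B           J           E           D
  I            0.3448       1.188       8.717       7.805
  C           -0.1148     -0.3445     -0.3445      0.1148
  E              0.23      0.8435       8.372        7.92
  solve Keq expr → x = 0.1148; check Q = 0.09779
Then remove 0.03015 M of B.
Step 2:
                    B           J           E           D
  I            0.1998      0.8435       8.372        7.92
  C          0.008459     0.02538     0.02538   -0.008459
  E            0.2083      0.8688       8.398       7.911
  solve Keq expr → x = -0.008459; check Q = 0.09779

Q₀ = 0.02038; Q < K (proceeds forward)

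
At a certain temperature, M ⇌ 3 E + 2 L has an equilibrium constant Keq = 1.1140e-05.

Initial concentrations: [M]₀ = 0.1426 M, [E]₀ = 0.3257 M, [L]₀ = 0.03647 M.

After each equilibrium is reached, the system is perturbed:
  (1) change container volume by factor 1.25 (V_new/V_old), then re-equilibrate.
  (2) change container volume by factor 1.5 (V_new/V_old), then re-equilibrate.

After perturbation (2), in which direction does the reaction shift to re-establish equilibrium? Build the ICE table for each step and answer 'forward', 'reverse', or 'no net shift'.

Q₀ = 3.2226e-04 vs Keq = 1.1140e-05 ⇒ Q>K, reverse
Step 1:
                   M          E          L
  init        0.1426     0.3257    0.03647
  Δ          0.01388   -0.04163   -0.02775
  eq          0.1565     0.2841    0.00872
  solve Keq expr → x = -0.01388; check Q = 1.1140e-05
Then change container volume by factor 1.25 (V_new/V_old).
Step 2:
                   M          E          L
  init        0.1252     0.2273   0.006976
  Δ        -0.001742   0.005227   0.003485
  eq          0.1234     0.2325    0.01046
  solve Keq expr → x = 0.001742; check Q = 1.1140e-05
Then change container volume by factor 1.5 (V_new/V_old).
Step 3:
                   M          E          L
  init       0.08229      0.155   0.006974
  Δ        -0.003477    0.01043   0.006953
  eq         0.07882     0.1654    0.01393
  solve Keq expr → x = 0.003477; check Q = 1.1140e-05

Direction: forward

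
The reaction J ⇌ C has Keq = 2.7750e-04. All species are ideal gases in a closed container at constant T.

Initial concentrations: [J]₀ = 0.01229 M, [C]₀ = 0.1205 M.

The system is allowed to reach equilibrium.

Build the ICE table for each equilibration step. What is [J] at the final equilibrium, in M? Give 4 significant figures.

[J]_eq = 0.1328 M

Q₀ = 9.805 vs Keq = 2.7750e-04 ⇒ Q>K, reverse
Step 1:
                  J         C
  Initial   0.01229    0.1205
  Change     0.1205   -0.1205
  Equil      0.1328 3.6839e-05
  solve Keq expr → x = -0.1205; check Q = 2.7750e-04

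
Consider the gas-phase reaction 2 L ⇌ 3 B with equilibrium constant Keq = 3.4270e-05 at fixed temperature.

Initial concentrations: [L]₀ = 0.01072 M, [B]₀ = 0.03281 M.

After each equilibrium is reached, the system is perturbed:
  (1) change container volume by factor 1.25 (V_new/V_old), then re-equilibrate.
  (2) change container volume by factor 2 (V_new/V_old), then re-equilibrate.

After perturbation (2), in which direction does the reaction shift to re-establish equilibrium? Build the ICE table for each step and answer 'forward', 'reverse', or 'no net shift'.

Q₀ = 0.3073 vs Keq = 3.4270e-05 ⇒ Q>K, reverse
Step 1:
                    L           B
  Initial     0.01072     0.03281
  Change      0.01976    -0.02964
  Equil       0.03048    0.003169
  solve Keq expr → x = -0.00988; check Q = 3.4270e-05
Then change container volume by factor 1.25 (V_new/V_old).
Step 2:
                    L           B
  Initial     0.02438    0.002536
  Change  -1.2433e-04  1.8650e-04
  Equil       0.02426    0.002722
  solve Keq expr → x = 6.2166e-05; check Q = 3.4270e-05
Then change container volume by factor 2 (V_new/V_old).
Step 3:
                    L           B
  Initial     0.01213    0.001361
  Change  -2.2186e-04  3.3279e-04
  Equil       0.01191    0.001694
  solve Keq expr → x = 1.1093e-04; check Q = 3.4270e-05

Direction: forward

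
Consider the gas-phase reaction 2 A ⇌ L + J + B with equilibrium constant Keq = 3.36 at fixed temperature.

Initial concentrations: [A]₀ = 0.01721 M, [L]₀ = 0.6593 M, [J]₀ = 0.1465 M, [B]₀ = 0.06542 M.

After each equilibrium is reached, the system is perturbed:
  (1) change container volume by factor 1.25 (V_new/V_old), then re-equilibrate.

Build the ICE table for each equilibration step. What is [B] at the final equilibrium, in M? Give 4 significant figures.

Q₀ = 21.33 vs Keq = 3.36 ⇒ Q>K, reverse
Step 1:
                  A         L         J         B
  Initial   0.01721    0.6593    0.1465   0.06542
  Change    0.02081  -0.01041  -0.01041  -0.01041
  Equil     0.03802    0.6489    0.1361   0.05501
  solve Keq expr → x = -0.01041; check Q = 3.36
Then change container volume by factor 1.25 (V_new/V_old).
Step 2:
                  A         L         J         B
  Initial   0.03042    0.5191    0.1089   0.04401
  Change  -0.002611  0.001305  0.001305  0.001305
  Equil     0.02781    0.5204    0.1102   0.04532
  solve Keq expr → x = 0.001305; check Q = 3.36

[B]_eq = 0.04532 M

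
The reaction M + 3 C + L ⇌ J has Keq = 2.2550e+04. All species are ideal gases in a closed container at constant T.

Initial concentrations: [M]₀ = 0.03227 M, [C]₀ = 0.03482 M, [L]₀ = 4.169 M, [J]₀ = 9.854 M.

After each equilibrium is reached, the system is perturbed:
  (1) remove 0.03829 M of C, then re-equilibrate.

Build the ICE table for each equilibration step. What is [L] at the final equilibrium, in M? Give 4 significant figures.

[L]_eq = 4.208 M

Q₀ = 1.7350e+06 vs Keq = 2.2550e+04 ⇒ Q>K, reverse
Step 1:
                    M           C           L           J
  Initial     0.03227     0.03482       4.169       9.854
  Change      0.02829     0.08486     0.02829    -0.02829
  Equil       0.06056      0.1197       4.197       9.826
  solve Keq expr → x = -0.02829; check Q = 2.2550e+04
Then remove 0.03829 M of C.
Step 2:
                    M           C           L           J
  Initial     0.06056     0.08139       4.197       9.826
  Change      0.01063     0.03188     0.01063    -0.01063
  Equil       0.07118      0.1133       4.208       9.815
  solve Keq expr → x = -0.01063; check Q = 2.2550e+04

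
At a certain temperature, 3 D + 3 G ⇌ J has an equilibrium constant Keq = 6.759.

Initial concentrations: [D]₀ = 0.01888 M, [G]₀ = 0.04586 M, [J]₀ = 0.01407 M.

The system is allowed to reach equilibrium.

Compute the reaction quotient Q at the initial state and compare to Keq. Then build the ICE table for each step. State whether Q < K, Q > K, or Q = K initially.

Q₀ = 2.1676e+07 vs Keq = 6.759 ⇒ Q>K, reverse
Step 1:
                   D          G          J
  I          0.01888    0.04586    0.01407
  C          0.04221    0.04221   -0.01407
  E          0.06109    0.08807 1.0524e-06
  solve Keq expr → x = -0.01407; check Q = 6.759

Q₀ = 2.1676e+07; Q > K (proceeds reverse)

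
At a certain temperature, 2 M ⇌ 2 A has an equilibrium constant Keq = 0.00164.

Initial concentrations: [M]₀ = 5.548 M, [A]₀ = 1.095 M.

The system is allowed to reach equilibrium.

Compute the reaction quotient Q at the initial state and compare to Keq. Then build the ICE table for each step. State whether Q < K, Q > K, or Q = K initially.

Q₀ = 0.03895 vs Keq = 0.00164 ⇒ Q>K, reverse
Step 1:
                   M          A
  init         5.548      1.095
  Δ           0.8364    -0.8364
  eq           6.384     0.2586
  solve Keq expr → x = -0.4182; check Q = 0.00164

Q₀ = 0.03895; Q > K (proceeds reverse)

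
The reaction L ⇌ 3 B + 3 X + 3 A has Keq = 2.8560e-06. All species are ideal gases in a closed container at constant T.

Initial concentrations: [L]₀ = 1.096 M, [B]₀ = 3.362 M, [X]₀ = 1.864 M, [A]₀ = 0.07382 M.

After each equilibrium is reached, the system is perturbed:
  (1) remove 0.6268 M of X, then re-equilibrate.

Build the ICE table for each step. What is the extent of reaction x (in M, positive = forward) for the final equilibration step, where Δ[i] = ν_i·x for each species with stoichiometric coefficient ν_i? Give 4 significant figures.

Q₀ = 0.09033 vs Keq = 2.8560e-06 ⇒ Q>K, reverse
Step 1:
                  L         B         X         A
  I           1.096     3.362     1.864   0.07382
  C         0.02377  -0.07132  -0.07132  -0.07132
  E            1.12     3.291     1.793  0.002498
  solve Keq expr → x = -0.02377; check Q = 2.8560e-06
Then remove 0.6268 M of X.
Step 2:
                  L         B         X         A
  I            1.12     3.291     1.166  0.002498
  C       -4.4542e-04  0.001336  0.001336  0.001336
  E           1.119     3.292     1.167  0.003834
  solve Keq expr → x = 4.4542e-04; check Q = 2.8560e-06

x = 4.4542e-04 M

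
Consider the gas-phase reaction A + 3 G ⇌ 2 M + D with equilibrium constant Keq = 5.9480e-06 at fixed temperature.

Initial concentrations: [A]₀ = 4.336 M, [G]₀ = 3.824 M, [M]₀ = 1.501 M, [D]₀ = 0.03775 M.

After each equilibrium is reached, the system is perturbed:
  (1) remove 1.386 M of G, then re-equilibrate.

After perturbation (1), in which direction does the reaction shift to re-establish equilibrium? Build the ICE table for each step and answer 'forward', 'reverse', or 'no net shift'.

Q₀ = 3.5078e-04 vs Keq = 5.9480e-06 ⇒ Q>K, reverse
Step 1:
                   A          G          M          D
  I            4.336      3.824      1.501    0.03775
  C          0.03697     0.1109   -0.07394   -0.03697
  E            4.373      3.935      1.427 7.7816e-04
  solve Keq expr → x = -0.03697; check Q = 5.9480e-06
Then remove 1.386 M of G.
Step 2:
                   A          G          M          D
  I            4.373      2.549      1.427 7.7816e-04
  C       5.6587e-04   0.001698  -0.001132 -5.6587e-04
  E            4.374      2.551      1.426 2.1230e-04
  solve Keq expr → x = -5.6587e-04; check Q = 5.9480e-06

Direction: reverse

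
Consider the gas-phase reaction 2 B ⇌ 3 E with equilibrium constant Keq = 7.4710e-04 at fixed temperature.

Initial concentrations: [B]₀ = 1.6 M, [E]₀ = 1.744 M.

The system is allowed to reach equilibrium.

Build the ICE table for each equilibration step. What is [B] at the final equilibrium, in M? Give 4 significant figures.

[B]_eq = 2.647 M

Q₀ = 2.072 vs Keq = 7.4710e-04 ⇒ Q>K, reverse
Step 1:
                  B         E
  I             1.6     1.744
  C           1.047     -1.57
  E           2.647    0.1736
  solve Keq expr → x = -0.5235; check Q = 7.4710e-04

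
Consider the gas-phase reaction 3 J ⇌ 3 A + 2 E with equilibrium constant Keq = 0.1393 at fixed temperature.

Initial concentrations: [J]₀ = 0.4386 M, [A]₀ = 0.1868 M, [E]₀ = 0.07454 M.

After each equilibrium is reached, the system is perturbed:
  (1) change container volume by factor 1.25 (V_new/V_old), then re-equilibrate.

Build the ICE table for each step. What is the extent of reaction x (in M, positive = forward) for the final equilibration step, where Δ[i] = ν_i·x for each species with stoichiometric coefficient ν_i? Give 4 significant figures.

Q₀ = 4.2924e-04 vs Keq = 0.1393 ⇒ Q<K, forward
Step 1:
                    J           A           E
  I            0.4386      0.1868     0.07454
  C           -0.1896      0.1896      0.1264
  E             0.249      0.3764      0.2009
  solve Keq expr → x = 0.06318; check Q = 0.1393
Then change container volume by factor 1.25 (V_new/V_old).
Step 2:
                    J           A           E
  I            0.1992      0.3011      0.1607
  C          -0.01336     0.01336    0.008905
  E            0.1859      0.3144      0.1696
  solve Keq expr → x = 0.004453; check Q = 0.1393

x = 0.004453 M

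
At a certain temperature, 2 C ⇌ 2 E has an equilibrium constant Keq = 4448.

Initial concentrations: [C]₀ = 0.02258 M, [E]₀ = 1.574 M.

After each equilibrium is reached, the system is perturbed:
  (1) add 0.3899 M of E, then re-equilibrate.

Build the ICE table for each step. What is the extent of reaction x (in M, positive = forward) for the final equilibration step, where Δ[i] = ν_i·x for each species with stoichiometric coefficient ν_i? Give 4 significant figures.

Q₀ = 4859 vs Keq = 4448 ⇒ Q>K, reverse
Step 1:
                    C           E
  init        0.02258       1.574
  Δ          0.001005   -0.001005
  eq          0.02359       1.573
  solve Keq expr → x = -5.0274e-04; check Q = 4448
Then add 0.3899 M of E.
Step 2:
                    C           E
  init        0.02359       1.963
  Δ           0.00576    -0.00576
  eq          0.02935       1.957
  solve Keq expr → x = -0.00288; check Q = 4448

x = -0.00288 M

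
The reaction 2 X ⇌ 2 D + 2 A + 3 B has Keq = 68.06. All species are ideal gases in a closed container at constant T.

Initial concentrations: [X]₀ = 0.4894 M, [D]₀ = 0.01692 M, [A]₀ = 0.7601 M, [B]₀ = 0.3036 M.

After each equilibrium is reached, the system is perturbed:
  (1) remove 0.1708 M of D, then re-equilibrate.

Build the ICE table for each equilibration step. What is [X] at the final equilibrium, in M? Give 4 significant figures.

Q₀ = 1.9325e-05 vs Keq = 68.06 ⇒ Q<K, forward
Step 1:
                   X          D          A          B
  I           0.4894    0.01692     0.7601     0.3036
  C          -0.4299     0.4299     0.4299     0.6448
  E          0.05952     0.4468       1.19     0.9484
  solve Keq expr → x = 0.2149; check Q = 68.06
Then remove 0.1708 M of D.
Step 2:
                   X          D          A          B
  I          0.05952      0.276       1.19     0.9484
  C         -0.01804    0.01804    0.01804    0.02706
  E          0.04148      0.294      1.208     0.9755
  solve Keq expr → x = 0.009021; check Q = 68.06

[X]_eq = 0.04148 M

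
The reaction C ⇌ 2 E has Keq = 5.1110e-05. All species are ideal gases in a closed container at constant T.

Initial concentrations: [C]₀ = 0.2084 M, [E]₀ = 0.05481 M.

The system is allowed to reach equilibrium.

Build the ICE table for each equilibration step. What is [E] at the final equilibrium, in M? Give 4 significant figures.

Q₀ = 0.01442 vs Keq = 5.1110e-05 ⇒ Q>K, reverse
Step 1:
                  C         E
  Initial    0.2084   0.05481
  Change    0.02568  -0.05135
  Equil      0.2341  0.003459
  solve Keq expr → x = -0.02568; check Q = 5.1110e-05

[E]_eq = 0.003459 M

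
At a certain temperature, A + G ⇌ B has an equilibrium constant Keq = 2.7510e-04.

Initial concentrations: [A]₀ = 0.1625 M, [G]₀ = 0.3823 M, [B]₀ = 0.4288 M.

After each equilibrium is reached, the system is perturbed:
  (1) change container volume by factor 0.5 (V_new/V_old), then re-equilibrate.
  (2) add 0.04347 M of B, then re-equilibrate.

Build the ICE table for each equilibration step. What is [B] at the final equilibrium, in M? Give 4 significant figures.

Q₀ = 6.902 vs Keq = 2.7510e-04 ⇒ Q>K, reverse
Step 1:
                    A           G           B
  Initial      0.1625      0.3823      0.4288
  Change       0.4287      0.4287     -0.4287
  Equil        0.5912       0.811  1.3189e-04
  solve Keq expr → x = -0.4287; check Q = 2.7510e-04
Then change container volume by factor 0.5 (V_new/V_old).
Step 2:
                    A           G           B
  Initial       1.182       1.622  2.6378e-04
  Change  -2.6357e-04 -2.6357e-04  2.6357e-04
  Equil         1.182       1.622  5.2735e-04
  solve Keq expr → x = 2.6357e-04; check Q = 2.7510e-04
Then add 0.04347 M of B.
Step 3:
                    A           G           B
  Initial       1.182       1.622       0.044
  Change      0.04344     0.04344    -0.04344
  Equil         1.226       1.665  5.6137e-04
  solve Keq expr → x = -0.04344; check Q = 2.7510e-04

[B]_eq = 5.6137e-04 M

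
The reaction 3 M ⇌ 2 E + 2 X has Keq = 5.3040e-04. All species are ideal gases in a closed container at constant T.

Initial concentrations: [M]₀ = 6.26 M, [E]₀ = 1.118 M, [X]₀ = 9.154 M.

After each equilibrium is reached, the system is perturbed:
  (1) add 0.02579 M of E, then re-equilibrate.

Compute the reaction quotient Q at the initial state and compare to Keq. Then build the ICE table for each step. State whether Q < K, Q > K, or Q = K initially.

Q₀ = 0.427 vs Keq = 5.3040e-04 ⇒ Q>K, reverse
Step 1:
                    M           E           X
  init           6.26       1.118       9.154
  Δ             1.583      -1.056      -1.056
  eq            7.843     0.06247       8.098
  solve Keq expr → x = -0.5278; check Q = 5.3040e-04
Then add 0.02579 M of E.
Step 2:
                    M           E           X
  init          7.843     0.08826       8.098
  Δ           0.03771    -0.02514    -0.02514
  eq            7.881     0.06311       8.073
  solve Keq expr → x = -0.01257; check Q = 5.3040e-04

Q₀ = 0.427; Q > K (proceeds reverse)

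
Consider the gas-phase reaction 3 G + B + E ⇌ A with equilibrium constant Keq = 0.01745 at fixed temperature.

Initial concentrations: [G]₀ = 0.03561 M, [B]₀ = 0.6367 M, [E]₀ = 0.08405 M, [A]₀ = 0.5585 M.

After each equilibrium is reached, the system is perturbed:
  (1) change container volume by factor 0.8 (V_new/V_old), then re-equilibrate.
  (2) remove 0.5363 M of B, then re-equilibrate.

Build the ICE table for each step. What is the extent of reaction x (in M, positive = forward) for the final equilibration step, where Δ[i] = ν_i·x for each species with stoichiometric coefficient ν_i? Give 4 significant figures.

x = -0.02633 M

Q₀ = 2.3112e+05 vs Keq = 0.01745 ⇒ Q>K, reverse
Step 1:
                    G           B           E           A
  Initial     0.03561      0.6367     0.08405      0.5585
  Change        1.536      0.5121      0.5121     -0.5121
  Equil         1.572       1.149      0.5961     0.04641
  solve Keq expr → x = -0.5121; check Q = 0.01745
Then change container volume by factor 0.8 (V_new/V_old).
Step 2:
                    G           B           E           A
  Initial       1.965       1.436      0.7452     0.05802
  Change      -0.1369    -0.04564    -0.04564     0.04564
  Equil         1.828        1.39      0.6995      0.1037
  solve Keq expr → x = 0.04564; check Q = 0.01745
Then remove 0.5363 M of B.
Step 3:
                    G           B           E           A
  Initial       1.828       0.854      0.6995      0.1037
  Change        0.079     0.02633     0.02633    -0.02633
  Equil         1.907      0.8804      0.7259     0.07732
  solve Keq expr → x = -0.02633; check Q = 0.01745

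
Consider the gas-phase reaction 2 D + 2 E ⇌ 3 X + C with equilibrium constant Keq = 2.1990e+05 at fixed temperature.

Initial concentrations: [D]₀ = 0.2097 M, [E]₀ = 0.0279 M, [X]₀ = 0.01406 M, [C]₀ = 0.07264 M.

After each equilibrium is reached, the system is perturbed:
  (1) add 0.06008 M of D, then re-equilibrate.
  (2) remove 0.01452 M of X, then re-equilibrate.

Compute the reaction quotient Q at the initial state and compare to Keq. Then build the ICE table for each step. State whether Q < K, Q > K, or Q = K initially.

Q₀ = 0.005898 vs Keq = 2.1990e+05 ⇒ Q<K, forward
Step 1:
                  D         E         X         C
  init       0.2097    0.0279   0.01406   0.07264
  Δ        -0.02785  -0.02785   0.04178   0.01393
  eq         0.1818 4.5530e-05   0.05584   0.08657
  solve Keq expr → x = 0.01393; check Q = 2.1990e+05
Then add 0.06008 M of D.
Step 2:
                  D         E         X         C
  init       0.2419 4.5530e-05   0.05584   0.08657
  Δ       -1.1289e-05 -1.1289e-05 1.6933e-05 5.6444e-06
  eq         0.2419 3.4241e-05   0.05586   0.08657
  solve Keq expr → x = 5.6444e-06; check Q = 2.1990e+05
Then remove 0.01452 M of X.
Step 3:
                  D         E         X         C
  init       0.2419 3.4241e-05   0.04134   0.08657
  Δ       -1.2425e-05 -1.2425e-05 1.8638e-05 6.2125e-06
  eq         0.2419 2.1816e-05   0.04136   0.08658
  solve Keq expr → x = 6.2125e-06; check Q = 2.1990e+05

Q₀ = 0.005898; Q < K (proceeds forward)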